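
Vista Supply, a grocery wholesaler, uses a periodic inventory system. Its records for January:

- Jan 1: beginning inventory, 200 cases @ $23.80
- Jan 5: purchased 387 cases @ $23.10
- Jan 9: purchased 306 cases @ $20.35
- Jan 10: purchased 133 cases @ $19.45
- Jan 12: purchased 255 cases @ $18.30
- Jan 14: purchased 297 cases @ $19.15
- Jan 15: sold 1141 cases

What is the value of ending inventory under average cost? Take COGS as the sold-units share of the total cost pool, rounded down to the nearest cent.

Jan 15, sell 1141: 1141/1578 × $32,867.70 → $23,765.55
Ending inventory (cost pool remaining) = $9,102.15

Ending inventory = $9,102.15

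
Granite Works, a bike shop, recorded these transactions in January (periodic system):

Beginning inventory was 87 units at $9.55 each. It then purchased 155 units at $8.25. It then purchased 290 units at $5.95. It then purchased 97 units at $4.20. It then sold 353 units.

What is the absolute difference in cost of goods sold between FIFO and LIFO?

$839.45

FIFO COGS: 87 @ $9.55 + 155 @ $8.25 + 111 @ $5.95 = $2,770.05
LIFO COGS: 97 @ $4.20 + 256 @ $5.95 = $1,930.60
Difference = |$2,770.05 − $1,930.60| = $839.45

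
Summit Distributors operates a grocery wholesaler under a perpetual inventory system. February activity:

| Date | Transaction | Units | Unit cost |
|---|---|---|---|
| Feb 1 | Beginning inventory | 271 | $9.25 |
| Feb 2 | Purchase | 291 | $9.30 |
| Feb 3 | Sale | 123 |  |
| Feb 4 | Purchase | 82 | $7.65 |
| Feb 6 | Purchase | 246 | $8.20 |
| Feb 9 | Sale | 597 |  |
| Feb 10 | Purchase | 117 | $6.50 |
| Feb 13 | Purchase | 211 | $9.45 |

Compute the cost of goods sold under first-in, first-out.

COGS = $6,463.55

Feb 3, 123 sold [FIFO — oldest first]: 123 @ $9.25 = $1,137.75
Feb 9, 597 sold [FIFO — oldest first]: 148 @ $9.25 + 291 @ $9.30 + 82 @ $7.65 + 76 @ $8.20 = $5,325.80
Total COGS = $1,137.75 + $5,325.80 = $6,463.55
Ending inventory: 170 @ $8.20 + 117 @ $6.50 + 211 @ $9.45 = $4,148.45
Check: goods available $10,612.00 = COGS $6,463.55 + ending $4,148.45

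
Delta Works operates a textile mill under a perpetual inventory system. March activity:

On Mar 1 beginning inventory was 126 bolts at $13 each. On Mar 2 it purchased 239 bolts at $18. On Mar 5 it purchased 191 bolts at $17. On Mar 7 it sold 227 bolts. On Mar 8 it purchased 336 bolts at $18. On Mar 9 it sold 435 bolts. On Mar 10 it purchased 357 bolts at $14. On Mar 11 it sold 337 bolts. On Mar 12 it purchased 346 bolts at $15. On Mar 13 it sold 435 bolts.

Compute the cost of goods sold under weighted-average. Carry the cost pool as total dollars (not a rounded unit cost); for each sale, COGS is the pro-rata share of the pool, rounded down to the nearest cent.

COGS = $22,989.01

After Mar 1: 126 on hand, pool $1,638.00 (≈ $13.0000 each)
After Mar 2: 365 on hand, pool $5,940.00 (≈ $16.2740 each)
After Mar 5: 556 on hand, pool $9,187.00 (≈ $16.5234 each)
Mar 7, sell 227: 227/556 × $9,187.00 → $3,750.80
After Mar 8: 665 on hand, pool $11,484.20 (≈ $17.2695 each)
Mar 9, sell 435: 435/665 × $11,484.20 → $7,512.22
After Mar 10: 587 on hand, pool $8,969.98 (≈ $15.2811 each)
Mar 11, sell 337: 337/587 × $8,969.98 → $5,149.71
After Mar 12: 596 on hand, pool $9,010.27 (≈ $15.1179 each)
Mar 13, sell 435: 435/596 × $9,010.27 → $6,576.28
Total COGS = $3,750.80 + $7,512.22 + $5,149.71 + $6,576.28 = $22,989.01
Ending inventory (cost pool remaining) = $2,433.99
Check: goods available $25,423.00 = COGS $22,989.01 + ending $2,433.99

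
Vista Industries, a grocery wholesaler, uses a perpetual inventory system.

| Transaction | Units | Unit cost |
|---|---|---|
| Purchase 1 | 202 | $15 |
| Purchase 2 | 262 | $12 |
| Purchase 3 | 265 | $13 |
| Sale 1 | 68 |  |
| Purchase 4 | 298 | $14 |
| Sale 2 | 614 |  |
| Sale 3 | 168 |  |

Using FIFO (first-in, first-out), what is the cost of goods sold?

Sale 1 (68) [FIFO — oldest first]: 68 @ $15 = $1,020
Sale 2 (614) [FIFO — oldest first]: 134 @ $15 + 262 @ $12 + 218 @ $13 = $7,988
Sale 3 (168) [FIFO — oldest first]: 47 @ $13 + 121 @ $14 = $2,305
Total COGS = $1,020 + $7,988 + $2,305 = $11,313
Ending inventory: 177 @ $14 = $2,478

COGS = $11,313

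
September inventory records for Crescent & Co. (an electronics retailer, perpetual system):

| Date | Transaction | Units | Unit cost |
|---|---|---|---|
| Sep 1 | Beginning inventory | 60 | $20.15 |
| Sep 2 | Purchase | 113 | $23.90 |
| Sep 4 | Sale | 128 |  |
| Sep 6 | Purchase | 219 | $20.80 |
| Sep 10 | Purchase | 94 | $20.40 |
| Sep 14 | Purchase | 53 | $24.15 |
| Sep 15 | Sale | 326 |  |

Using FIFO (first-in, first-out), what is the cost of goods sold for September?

Sep 4, 128 sold [FIFO — oldest first]: 60 @ $20.15 + 68 @ $23.90 = $2,834.20
Sep 15, 326 sold [FIFO — oldest first]: 45 @ $23.90 + 219 @ $20.80 + 62 @ $20.40 = $6,895.50
Total COGS = $2,834.20 + $6,895.50 = $9,729.70
Ending inventory: 32 @ $20.40 + 53 @ $24.15 = $1,932.75
Check: goods available $11,662.45 = COGS $9,729.70 + ending $1,932.75

COGS = $9,729.70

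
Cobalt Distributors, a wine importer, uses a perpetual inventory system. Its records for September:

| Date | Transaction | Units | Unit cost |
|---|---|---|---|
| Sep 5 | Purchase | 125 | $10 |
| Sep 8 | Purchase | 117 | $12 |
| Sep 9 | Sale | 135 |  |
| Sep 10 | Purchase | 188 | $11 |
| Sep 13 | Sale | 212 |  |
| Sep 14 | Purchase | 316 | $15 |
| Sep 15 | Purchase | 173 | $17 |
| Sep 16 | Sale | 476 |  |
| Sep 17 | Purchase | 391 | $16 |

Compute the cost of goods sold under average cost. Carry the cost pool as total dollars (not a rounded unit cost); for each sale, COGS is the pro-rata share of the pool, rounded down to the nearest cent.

After Sep 5: 125 on hand, pool $1,250.00 (≈ $10.0000 each)
After Sep 8: 242 on hand, pool $2,654.00 (≈ $10.9669 each)
Sep 9, sell 135: 135/242 × $2,654.00 → $1,480.53
After Sep 10: 295 on hand, pool $3,241.47 (≈ $10.9880 each)
Sep 13, sell 212: 212/295 × $3,241.47 → $2,329.46
After Sep 14: 399 on hand, pool $5,652.01 (≈ $14.1654 each)
After Sep 15: 572 on hand, pool $8,593.01 (≈ $15.0227 each)
Sep 16, sell 476: 476/572 × $8,593.01 → $7,150.82
After Sep 17: 487 on hand, pool $7,698.19 (≈ $15.8074 each)
Total COGS = $1,480.53 + $2,329.46 + $7,150.82 = $10,960.81
Ending inventory (cost pool remaining) = $7,698.19
Check: goods available $18,659.00 = COGS $10,960.81 + ending $7,698.19

COGS = $10,960.81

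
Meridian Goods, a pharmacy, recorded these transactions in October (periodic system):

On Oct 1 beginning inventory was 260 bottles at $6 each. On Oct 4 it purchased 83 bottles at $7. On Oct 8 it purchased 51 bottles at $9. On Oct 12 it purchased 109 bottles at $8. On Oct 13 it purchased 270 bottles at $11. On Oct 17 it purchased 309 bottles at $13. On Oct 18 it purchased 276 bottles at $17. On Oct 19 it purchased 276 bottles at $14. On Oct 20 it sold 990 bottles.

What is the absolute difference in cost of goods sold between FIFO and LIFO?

$4,729

FIFO COGS: 260 @ $6 + 83 @ $7 + 51 @ $9 + 109 @ $8 + 270 @ $11 + 217 @ $13 = $9,263
LIFO COGS: 276 @ $14 + 276 @ $17 + 309 @ $13 + 129 @ $11 = $13,992
Difference = |$9,263 − $13,992| = $4,729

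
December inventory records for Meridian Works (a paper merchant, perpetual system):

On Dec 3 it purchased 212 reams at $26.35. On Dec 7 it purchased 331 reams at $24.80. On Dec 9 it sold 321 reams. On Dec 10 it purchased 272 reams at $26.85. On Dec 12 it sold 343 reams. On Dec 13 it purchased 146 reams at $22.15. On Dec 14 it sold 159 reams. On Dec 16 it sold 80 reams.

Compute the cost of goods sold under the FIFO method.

Dec 9, 321 sold [FIFO — oldest first]: 212 @ $26.35 + 109 @ $24.80 = $8,289.40
Dec 12, 343 sold [FIFO — oldest first]: 222 @ $24.80 + 121 @ $26.85 = $8,754.45
Dec 14, 159 sold [FIFO — oldest first]: 151 @ $26.85 + 8 @ $22.15 = $4,231.55
Dec 16, 80 sold [FIFO — oldest first]: 80 @ $22.15 = $1,772.00
Total COGS = $8,289.40 + $8,754.45 + $4,231.55 + $1,772.00 = $23,047.40
Ending inventory: 58 @ $22.15 = $1,284.70

COGS = $23,047.40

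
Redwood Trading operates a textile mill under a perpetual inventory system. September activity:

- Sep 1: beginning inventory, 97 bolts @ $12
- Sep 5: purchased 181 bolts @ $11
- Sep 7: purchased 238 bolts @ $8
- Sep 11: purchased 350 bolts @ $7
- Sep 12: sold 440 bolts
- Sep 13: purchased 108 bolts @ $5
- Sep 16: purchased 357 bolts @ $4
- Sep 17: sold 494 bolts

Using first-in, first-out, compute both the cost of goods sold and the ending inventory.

Sep 12, 440 sold [FIFO — oldest first]: 97 @ $12 + 181 @ $11 + 162 @ $8 = $4,451
Sep 17, 494 sold [FIFO — oldest first]: 76 @ $8 + 350 @ $7 + 68 @ $5 = $3,398
Total COGS = $4,451 + $3,398 = $7,849
Ending inventory: 40 @ $5 + 357 @ $4 = $1,628

COGS = $7,849; ending inventory = $1,628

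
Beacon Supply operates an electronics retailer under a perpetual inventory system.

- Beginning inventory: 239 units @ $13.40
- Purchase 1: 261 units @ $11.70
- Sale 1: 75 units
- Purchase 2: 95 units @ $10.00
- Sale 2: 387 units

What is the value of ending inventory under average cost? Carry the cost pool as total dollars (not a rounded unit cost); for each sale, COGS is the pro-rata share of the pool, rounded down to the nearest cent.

After Beginning: 239 on hand, pool $3,202.60 (≈ $13.4000 each)
After Purchase 1: 500 on hand, pool $6,256.30 (≈ $12.5126 each)
Sale 1, sell 75: 75/500 × $6,256.30 → $938.44
After Purchase 2: 520 on hand, pool $6,267.86 (≈ $12.0536 each)
Sale 2, sell 387: 387/520 × $6,267.86 → $4,664.73
Total COGS = $938.44 + $4,664.73 = $5,603.17
Ending inventory (cost pool remaining) = $1,603.13

Ending inventory = $1,603.13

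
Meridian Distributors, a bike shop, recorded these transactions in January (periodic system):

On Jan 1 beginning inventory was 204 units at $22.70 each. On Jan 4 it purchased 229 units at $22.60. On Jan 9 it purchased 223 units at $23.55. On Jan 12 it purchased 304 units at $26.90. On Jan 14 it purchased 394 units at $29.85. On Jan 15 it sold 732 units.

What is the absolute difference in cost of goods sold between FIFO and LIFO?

FIFO COGS: 204 @ $22.70 + 229 @ $22.60 + 223 @ $23.55 + 76 @ $26.90 = $17,102.25
LIFO COGS: 394 @ $29.85 + 304 @ $26.90 + 34 @ $23.55 = $20,739.20
Difference = |$17,102.25 − $20,739.20| = $3,636.95

$3,636.95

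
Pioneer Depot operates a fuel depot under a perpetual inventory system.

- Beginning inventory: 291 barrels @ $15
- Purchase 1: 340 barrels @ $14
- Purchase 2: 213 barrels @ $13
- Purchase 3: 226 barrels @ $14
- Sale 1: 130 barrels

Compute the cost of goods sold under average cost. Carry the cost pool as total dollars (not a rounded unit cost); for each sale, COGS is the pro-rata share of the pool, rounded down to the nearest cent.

COGS = $1,829.47

After Beginning: 291 on hand, pool $4,365.00 (≈ $15.0000 each)
After Purchase 1: 631 on hand, pool $9,125.00 (≈ $14.4612 each)
After Purchase 2: 844 on hand, pool $11,894.00 (≈ $14.0924 each)
After Purchase 3: 1070 on hand, pool $15,058.00 (≈ $14.0729 each)
Sale 1, sell 130: 130/1070 × $15,058.00 → $1,829.47
Ending inventory (cost pool remaining) = $13,228.53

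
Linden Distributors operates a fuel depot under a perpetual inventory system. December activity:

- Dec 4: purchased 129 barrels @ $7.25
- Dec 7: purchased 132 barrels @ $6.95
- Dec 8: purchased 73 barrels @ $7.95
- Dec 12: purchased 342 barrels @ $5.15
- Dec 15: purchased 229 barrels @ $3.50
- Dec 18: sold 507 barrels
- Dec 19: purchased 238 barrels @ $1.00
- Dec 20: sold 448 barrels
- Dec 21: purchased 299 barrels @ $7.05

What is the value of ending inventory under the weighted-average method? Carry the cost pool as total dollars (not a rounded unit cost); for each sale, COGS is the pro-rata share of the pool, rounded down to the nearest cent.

After Dec 4: 129 on hand, pool $935.25 (≈ $7.2500 each)
After Dec 7: 261 on hand, pool $1,852.65 (≈ $7.0983 each)
After Dec 8: 334 on hand, pool $2,433.00 (≈ $7.2844 each)
After Dec 12: 676 on hand, pool $4,194.30 (≈ $6.2046 each)
After Dec 15: 905 on hand, pool $4,995.80 (≈ $5.5202 each)
Dec 18, sell 507: 507/905 × $4,995.80 → $2,798.75
After Dec 19: 636 on hand, pool $2,435.05 (≈ $3.8287 each)
Dec 20, sell 448: 448/636 × $2,435.05 → $1,715.25
After Dec 21: 487 on hand, pool $2,827.75 (≈ $5.8065 each)
Total COGS = $2,798.75 + $1,715.25 = $4,514.00
Ending inventory (cost pool remaining) = $2,827.75

Ending inventory = $2,827.75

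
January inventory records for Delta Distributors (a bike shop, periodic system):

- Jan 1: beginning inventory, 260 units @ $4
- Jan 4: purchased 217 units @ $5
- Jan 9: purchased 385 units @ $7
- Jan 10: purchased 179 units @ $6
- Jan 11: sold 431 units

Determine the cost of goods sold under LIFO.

Jan 11, 431 sold [LIFO — newest first]: 179 @ $6 + 252 @ $7 = $2,838
Ending inventory: 260 @ $4 + 217 @ $5 + 133 @ $7 = $3,056

COGS = $2,838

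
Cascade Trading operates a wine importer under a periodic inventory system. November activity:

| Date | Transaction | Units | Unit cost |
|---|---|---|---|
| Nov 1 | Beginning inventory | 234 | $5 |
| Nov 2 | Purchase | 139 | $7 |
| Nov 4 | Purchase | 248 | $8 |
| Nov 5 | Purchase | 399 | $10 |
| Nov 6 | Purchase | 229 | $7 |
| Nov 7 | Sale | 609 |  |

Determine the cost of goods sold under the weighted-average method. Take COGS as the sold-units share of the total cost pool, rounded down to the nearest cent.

Nov 7, sell 609: 609/1249 × $9,720.00 → $4,739.37
Ending inventory (cost pool remaining) = $4,980.63

COGS = $4,739.37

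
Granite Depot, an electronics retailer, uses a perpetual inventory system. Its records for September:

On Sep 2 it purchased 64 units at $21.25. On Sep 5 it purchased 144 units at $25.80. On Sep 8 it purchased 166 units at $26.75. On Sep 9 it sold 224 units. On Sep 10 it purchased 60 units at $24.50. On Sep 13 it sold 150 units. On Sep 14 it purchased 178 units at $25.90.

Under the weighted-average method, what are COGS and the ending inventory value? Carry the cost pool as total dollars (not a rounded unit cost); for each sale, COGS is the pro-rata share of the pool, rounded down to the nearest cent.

After Sep 2: 64 on hand, pool $1,360.00 (≈ $21.2500 each)
After Sep 5: 208 on hand, pool $5,075.20 (≈ $24.4000 each)
After Sep 8: 374 on hand, pool $9,515.70 (≈ $25.4430 each)
Sep 9, sell 224: 224/374 × $9,515.70 → $5,699.24
After Sep 10: 210 on hand, pool $5,286.46 (≈ $25.1736 each)
Sep 13, sell 150: 150/210 × $5,286.46 → $3,776.04
After Sep 14: 238 on hand, pool $6,120.62 (≈ $25.7169 each)
Total COGS = $5,699.24 + $3,776.04 = $9,475.28
Ending inventory (cost pool remaining) = $6,120.62
Check: goods available $15,595.90 = COGS $9,475.28 + ending $6,120.62

COGS = $9,475.28; ending inventory = $6,120.62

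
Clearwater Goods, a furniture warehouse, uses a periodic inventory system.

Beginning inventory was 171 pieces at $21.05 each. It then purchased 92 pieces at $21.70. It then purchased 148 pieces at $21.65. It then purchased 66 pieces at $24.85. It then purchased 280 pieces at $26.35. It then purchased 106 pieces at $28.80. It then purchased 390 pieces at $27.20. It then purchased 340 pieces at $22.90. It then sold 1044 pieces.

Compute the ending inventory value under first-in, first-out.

Ending inventory = $13,470.80

Sale 1 (1044) [FIFO — oldest first]: 171 @ $21.05 + 92 @ $21.70 + 148 @ $21.65 + 66 @ $24.85 + 280 @ $26.35 + 106 @ $28.80 + 181 @ $27.20 = $25,794.25
Ending inventory: 209 @ $27.20 + 340 @ $22.90 = $13,470.80
Check: goods available $39,265.05 = COGS $25,794.25 + ending $13,470.80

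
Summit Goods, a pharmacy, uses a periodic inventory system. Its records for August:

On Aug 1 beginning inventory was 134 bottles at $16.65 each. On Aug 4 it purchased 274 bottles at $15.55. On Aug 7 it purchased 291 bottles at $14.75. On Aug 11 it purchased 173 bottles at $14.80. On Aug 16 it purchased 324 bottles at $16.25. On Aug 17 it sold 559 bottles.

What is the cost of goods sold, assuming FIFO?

COGS = $8,719.05

Aug 17, 559 sold [FIFO — oldest first]: 134 @ $16.65 + 274 @ $15.55 + 151 @ $14.75 = $8,719.05
Ending inventory: 140 @ $14.75 + 173 @ $14.80 + 324 @ $16.25 = $9,890.40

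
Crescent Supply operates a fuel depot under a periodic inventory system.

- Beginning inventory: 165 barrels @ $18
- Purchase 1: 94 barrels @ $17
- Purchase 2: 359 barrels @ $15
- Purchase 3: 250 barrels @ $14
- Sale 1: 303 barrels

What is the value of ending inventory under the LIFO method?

Sale 1 (303) [LIFO — newest first]: 250 @ $14 + 53 @ $15 = $4,295
Ending inventory: 165 @ $18 + 94 @ $17 + 306 @ $15 = $9,158

Ending inventory = $9,158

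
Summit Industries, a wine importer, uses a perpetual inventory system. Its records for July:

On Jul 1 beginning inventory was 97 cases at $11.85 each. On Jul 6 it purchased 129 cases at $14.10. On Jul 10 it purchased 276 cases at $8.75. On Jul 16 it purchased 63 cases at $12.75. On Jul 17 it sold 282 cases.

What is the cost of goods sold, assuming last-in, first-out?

Jul 17, 282 sold [LIFO — newest first]: 63 @ $12.75 + 219 @ $8.75 = $2,719.50
Ending inventory: 97 @ $11.85 + 129 @ $14.10 + 57 @ $8.75 = $3,467.10

COGS = $2,719.50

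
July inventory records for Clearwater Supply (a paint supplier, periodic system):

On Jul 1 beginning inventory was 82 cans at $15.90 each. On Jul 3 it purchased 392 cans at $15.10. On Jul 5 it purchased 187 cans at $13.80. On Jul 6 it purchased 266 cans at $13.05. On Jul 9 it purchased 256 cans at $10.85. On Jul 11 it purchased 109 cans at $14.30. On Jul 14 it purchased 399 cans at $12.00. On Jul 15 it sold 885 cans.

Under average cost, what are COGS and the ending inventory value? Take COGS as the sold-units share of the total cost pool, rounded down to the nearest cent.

COGS = $11,722.82; ending inventory = $10,676.38

Jul 15, sell 885: 885/1691 × $22,399.20 → $11,722.82
Ending inventory (cost pool remaining) = $10,676.38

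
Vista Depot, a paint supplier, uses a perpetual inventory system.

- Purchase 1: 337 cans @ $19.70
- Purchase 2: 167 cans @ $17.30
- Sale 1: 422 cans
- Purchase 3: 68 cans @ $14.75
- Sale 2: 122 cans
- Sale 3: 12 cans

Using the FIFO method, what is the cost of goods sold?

Sale 1 (422) [FIFO — oldest first]: 337 @ $19.70 + 85 @ $17.30 = $8,109.40
Sale 2 (122) [FIFO — oldest first]: 82 @ $17.30 + 40 @ $14.75 = $2,008.60
Sale 3 (12) [FIFO — oldest first]: 12 @ $14.75 = $177.00
Total COGS = $8,109.40 + $2,008.60 + $177.00 = $10,295.00
Ending inventory: 16 @ $14.75 = $236.00

COGS = $10,295.00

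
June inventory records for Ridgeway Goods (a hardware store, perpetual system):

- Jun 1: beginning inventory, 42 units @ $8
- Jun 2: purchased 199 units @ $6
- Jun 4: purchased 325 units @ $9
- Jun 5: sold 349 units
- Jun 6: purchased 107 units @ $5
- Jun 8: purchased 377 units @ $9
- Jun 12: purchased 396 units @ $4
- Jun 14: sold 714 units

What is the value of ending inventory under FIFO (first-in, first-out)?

Jun 5, 349 sold [FIFO — oldest first]: 42 @ $8 + 199 @ $6 + 108 @ $9 = $2,502
Jun 14, 714 sold [FIFO — oldest first]: 217 @ $9 + 107 @ $5 + 377 @ $9 + 13 @ $4 = $5,933
Total COGS = $2,502 + $5,933 = $8,435
Ending inventory: 383 @ $4 = $1,532

Ending inventory = $1,532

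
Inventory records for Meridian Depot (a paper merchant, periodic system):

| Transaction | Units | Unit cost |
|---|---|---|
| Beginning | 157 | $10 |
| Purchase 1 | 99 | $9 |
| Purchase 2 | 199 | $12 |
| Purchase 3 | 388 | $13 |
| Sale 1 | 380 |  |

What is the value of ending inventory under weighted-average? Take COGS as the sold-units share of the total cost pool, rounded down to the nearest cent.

Sale 1, sell 380: 380/843 × $9,893.00 → $4,459.47
Ending inventory (cost pool remaining) = $5,433.53

Ending inventory = $5,433.53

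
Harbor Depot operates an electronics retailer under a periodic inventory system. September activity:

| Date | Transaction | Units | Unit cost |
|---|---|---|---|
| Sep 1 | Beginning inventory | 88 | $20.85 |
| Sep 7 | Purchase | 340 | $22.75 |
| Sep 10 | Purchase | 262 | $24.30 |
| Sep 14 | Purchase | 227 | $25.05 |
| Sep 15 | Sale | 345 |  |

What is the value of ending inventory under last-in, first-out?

Sep 15, 345 sold [LIFO — newest first]: 227 @ $25.05 + 118 @ $24.30 = $8,553.75
Ending inventory: 88 @ $20.85 + 340 @ $22.75 + 144 @ $24.30 = $13,069.00

Ending inventory = $13,069.00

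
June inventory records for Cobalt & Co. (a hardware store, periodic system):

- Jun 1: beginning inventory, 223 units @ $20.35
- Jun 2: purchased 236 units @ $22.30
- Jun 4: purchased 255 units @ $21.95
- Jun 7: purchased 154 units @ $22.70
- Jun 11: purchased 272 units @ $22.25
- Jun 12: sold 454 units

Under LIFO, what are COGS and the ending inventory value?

COGS = $10,162.40; ending inventory = $14,783.50

Jun 12, 454 sold [LIFO — newest first]: 272 @ $22.25 + 154 @ $22.70 + 28 @ $21.95 = $10,162.40
Ending inventory: 223 @ $20.35 + 236 @ $22.30 + 227 @ $21.95 = $14,783.50
Check: goods available $24,945.90 = COGS $10,162.40 + ending $14,783.50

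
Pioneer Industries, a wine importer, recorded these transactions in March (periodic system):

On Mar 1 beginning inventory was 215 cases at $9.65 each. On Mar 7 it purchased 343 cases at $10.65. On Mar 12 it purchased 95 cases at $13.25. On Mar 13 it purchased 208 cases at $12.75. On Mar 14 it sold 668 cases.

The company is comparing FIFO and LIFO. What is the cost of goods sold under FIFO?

FIFO COGS: 215 @ $9.65 + 343 @ $10.65 + 95 @ $13.25 + 15 @ $12.75 = $7,177.70
LIFO COGS: 208 @ $12.75 + 95 @ $13.25 + 343 @ $10.65 + 22 @ $9.65 = $7,776.00

COGS = $7,177.70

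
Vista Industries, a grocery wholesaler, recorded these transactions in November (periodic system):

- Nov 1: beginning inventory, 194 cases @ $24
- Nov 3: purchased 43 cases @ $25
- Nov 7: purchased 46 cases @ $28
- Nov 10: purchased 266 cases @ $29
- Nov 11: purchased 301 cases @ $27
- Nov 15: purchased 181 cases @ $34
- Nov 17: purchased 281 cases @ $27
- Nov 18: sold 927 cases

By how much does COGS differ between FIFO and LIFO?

$1,146

FIFO COGS: 194 @ $24 + 43 @ $25 + 46 @ $28 + 266 @ $29 + 301 @ $27 + 77 @ $34 = $25,478
LIFO COGS: 281 @ $27 + 181 @ $34 + 301 @ $27 + 164 @ $29 = $26,624
Difference = |$25,478 − $26,624| = $1,146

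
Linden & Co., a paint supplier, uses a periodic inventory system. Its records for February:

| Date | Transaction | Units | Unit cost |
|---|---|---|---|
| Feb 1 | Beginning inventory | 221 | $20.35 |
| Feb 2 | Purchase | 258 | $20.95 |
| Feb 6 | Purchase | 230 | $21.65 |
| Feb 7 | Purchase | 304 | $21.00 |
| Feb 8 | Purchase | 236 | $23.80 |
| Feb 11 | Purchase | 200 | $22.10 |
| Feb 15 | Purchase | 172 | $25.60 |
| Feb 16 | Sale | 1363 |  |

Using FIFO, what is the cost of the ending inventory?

Feb 16, 1363 sold [FIFO — oldest first]: 221 @ $20.35 + 258 @ $20.95 + 230 @ $21.65 + 304 @ $21.00 + 236 @ $23.80 + 114 @ $22.10 = $29,402.15
Ending inventory: 86 @ $22.10 + 172 @ $25.60 = $6,303.80

Ending inventory = $6,303.80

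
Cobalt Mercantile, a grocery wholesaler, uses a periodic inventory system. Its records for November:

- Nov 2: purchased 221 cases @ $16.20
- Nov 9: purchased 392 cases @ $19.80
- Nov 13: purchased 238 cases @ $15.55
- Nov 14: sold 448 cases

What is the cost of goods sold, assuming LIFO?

Nov 14, 448 sold [LIFO — newest first]: 238 @ $15.55 + 210 @ $19.80 = $7,858.90
Ending inventory: 221 @ $16.20 + 182 @ $19.80 = $7,183.80

COGS = $7,858.90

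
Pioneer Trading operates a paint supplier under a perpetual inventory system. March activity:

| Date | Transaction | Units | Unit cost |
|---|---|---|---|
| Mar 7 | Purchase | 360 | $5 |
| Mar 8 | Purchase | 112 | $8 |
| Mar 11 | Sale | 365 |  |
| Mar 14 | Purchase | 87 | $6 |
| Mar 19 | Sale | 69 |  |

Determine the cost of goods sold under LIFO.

COGS = $2,575

Mar 11, 365 sold [LIFO — newest first]: 112 @ $8 + 253 @ $5 = $2,161
Mar 19, 69 sold [LIFO — newest first]: 69 @ $6 = $414
Total COGS = $2,161 + $414 = $2,575
Ending inventory: 107 @ $5 + 18 @ $6 = $643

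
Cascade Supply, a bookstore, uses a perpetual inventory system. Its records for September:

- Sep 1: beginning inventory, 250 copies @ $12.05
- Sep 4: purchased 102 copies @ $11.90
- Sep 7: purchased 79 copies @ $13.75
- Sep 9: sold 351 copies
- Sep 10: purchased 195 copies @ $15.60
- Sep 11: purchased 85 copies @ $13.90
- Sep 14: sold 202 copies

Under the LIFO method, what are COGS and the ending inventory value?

COGS = $7,355.25; ending inventory = $2,180.80

Sep 9, 351 sold [LIFO — newest first]: 79 @ $13.75 + 102 @ $11.90 + 170 @ $12.05 = $4,348.55
Sep 14, 202 sold [LIFO — newest first]: 85 @ $13.90 + 117 @ $15.60 = $3,006.70
Total COGS = $4,348.55 + $3,006.70 = $7,355.25
Ending inventory: 80 @ $12.05 + 78 @ $15.60 = $2,180.80
Check: goods available $9,536.05 = COGS $7,355.25 + ending $2,180.80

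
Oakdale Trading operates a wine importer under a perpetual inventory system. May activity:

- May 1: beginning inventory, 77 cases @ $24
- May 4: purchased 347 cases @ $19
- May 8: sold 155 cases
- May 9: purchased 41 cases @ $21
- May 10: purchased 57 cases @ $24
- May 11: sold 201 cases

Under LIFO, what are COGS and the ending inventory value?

COGS = $7,131; ending inventory = $3,539

May 8, 155 sold [LIFO — newest first]: 155 @ $19 = $2,945
May 11, 201 sold [LIFO — newest first]: 57 @ $24 + 41 @ $21 + 103 @ $19 = $4,186
Total COGS = $2,945 + $4,186 = $7,131
Ending inventory: 77 @ $24 + 89 @ $19 = $3,539
Check: goods available $10,670 = COGS $7,131 + ending $3,539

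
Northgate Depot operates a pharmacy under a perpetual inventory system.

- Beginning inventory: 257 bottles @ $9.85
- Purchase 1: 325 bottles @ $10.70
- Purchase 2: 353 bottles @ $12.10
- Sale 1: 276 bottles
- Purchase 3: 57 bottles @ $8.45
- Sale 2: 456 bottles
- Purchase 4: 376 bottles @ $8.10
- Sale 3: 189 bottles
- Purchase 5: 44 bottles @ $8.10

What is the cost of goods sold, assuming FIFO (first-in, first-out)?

COGS = $10,110.85

Sale 1 (276) [FIFO — oldest first]: 257 @ $9.85 + 19 @ $10.70 = $2,734.75
Sale 2 (456) [FIFO — oldest first]: 306 @ $10.70 + 150 @ $12.10 = $5,089.20
Sale 3 (189) [FIFO — oldest first]: 189 @ $12.10 = $2,286.90
Total COGS = $2,734.75 + $5,089.20 + $2,286.90 = $10,110.85
Ending inventory: 14 @ $12.10 + 57 @ $8.45 + 376 @ $8.10 + 44 @ $8.10 = $4,053.05
Check: goods available $14,163.90 = COGS $10,110.85 + ending $4,053.05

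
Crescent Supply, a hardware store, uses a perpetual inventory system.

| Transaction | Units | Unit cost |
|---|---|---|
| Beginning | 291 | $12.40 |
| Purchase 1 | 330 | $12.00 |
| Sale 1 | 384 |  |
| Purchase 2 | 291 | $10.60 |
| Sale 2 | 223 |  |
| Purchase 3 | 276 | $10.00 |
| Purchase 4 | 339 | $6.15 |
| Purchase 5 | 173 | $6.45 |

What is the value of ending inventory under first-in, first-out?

Ending inventory = $9,213.30

Sale 1 (384) [FIFO — oldest first]: 291 @ $12.40 + 93 @ $12.00 = $4,724.40
Sale 2 (223) [FIFO — oldest first]: 223 @ $12.00 = $2,676.00
Total COGS = $4,724.40 + $2,676.00 = $7,400.40
Ending inventory: 14 @ $12.00 + 291 @ $10.60 + 276 @ $10.00 + 339 @ $6.15 + 173 @ $6.45 = $9,213.30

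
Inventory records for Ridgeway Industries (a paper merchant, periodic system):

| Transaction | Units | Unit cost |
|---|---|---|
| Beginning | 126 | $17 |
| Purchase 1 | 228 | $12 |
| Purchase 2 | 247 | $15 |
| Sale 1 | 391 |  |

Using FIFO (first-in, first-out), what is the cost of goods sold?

Sale 1 (391) [FIFO — oldest first]: 126 @ $17 + 228 @ $12 + 37 @ $15 = $5,433
Ending inventory: 210 @ $15 = $3,150

COGS = $5,433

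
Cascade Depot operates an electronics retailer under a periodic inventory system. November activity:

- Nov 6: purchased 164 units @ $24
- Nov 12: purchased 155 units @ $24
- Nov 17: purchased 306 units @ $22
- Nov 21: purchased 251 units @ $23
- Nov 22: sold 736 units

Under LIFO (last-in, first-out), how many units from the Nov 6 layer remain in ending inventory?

Nov 22, 736 sold [LIFO — newest first]: 251 @ $23 + 306 @ $22 + 155 @ $24 + 24 @ $24 = $16,801
Ending inventory: 140 @ $24 = $3,360

140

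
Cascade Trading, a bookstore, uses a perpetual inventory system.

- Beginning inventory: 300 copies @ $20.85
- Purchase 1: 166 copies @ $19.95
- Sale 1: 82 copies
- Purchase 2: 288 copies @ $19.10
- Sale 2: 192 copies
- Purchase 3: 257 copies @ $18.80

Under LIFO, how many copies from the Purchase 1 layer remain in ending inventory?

Sale 1 (82) [LIFO — newest first]: 82 @ $19.95 = $1,635.90
Sale 2 (192) [LIFO — newest first]: 192 @ $19.10 = $3,667.20
Total COGS = $1,635.90 + $3,667.20 = $5,303.10
Ending inventory: 300 @ $20.85 + 84 @ $19.95 + 96 @ $19.10 + 257 @ $18.80 = $14,596.00
Check: goods available $19,899.10 = COGS $5,303.10 + ending $14,596.00

84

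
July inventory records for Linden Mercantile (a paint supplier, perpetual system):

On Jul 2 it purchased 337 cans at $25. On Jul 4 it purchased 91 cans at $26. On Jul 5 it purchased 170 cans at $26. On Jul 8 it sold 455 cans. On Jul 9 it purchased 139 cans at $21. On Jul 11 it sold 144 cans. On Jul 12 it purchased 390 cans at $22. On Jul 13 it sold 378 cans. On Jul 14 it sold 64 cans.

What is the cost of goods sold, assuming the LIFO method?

Jul 8, 455 sold [LIFO — newest first]: 170 @ $26 + 91 @ $26 + 194 @ $25 = $11,636
Jul 11, 144 sold [LIFO — newest first]: 139 @ $21 + 5 @ $25 = $3,044
Jul 13, 378 sold [LIFO — newest first]: 378 @ $22 = $8,316
Jul 14, 64 sold [LIFO — newest first]: 12 @ $22 + 52 @ $25 = $1,564
Total COGS = $11,636 + $3,044 + $8,316 + $1,564 = $24,560
Ending inventory: 86 @ $25 = $2,150

COGS = $24,560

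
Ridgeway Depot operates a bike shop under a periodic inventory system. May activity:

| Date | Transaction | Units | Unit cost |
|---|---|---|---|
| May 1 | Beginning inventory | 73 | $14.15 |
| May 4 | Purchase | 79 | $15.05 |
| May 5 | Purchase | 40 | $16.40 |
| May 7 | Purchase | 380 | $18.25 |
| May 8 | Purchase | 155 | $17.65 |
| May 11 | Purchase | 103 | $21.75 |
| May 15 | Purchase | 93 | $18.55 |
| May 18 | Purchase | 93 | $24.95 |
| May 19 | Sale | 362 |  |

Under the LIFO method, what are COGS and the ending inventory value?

COGS = $7,574.20; ending inventory = $11,260.20

May 19, 362 sold [LIFO — newest first]: 93 @ $24.95 + 93 @ $18.55 + 103 @ $21.75 + 73 @ $17.65 = $7,574.20
Ending inventory: 73 @ $14.15 + 79 @ $15.05 + 40 @ $16.40 + 380 @ $18.25 + 82 @ $17.65 = $11,260.20
Check: goods available $18,834.40 = COGS $7,574.20 + ending $11,260.20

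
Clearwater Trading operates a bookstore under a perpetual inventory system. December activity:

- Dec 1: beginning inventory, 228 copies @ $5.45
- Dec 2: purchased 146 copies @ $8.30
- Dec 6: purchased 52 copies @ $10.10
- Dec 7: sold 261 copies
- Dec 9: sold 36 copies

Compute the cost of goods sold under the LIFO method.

Dec 7, 261 sold [LIFO — newest first]: 52 @ $10.10 + 146 @ $8.30 + 63 @ $5.45 = $2,080.35
Dec 9, 36 sold [LIFO — newest first]: 36 @ $5.45 = $196.20
Total COGS = $2,080.35 + $196.20 = $2,276.55
Ending inventory: 129 @ $5.45 = $703.05
Check: goods available $2,979.60 = COGS $2,276.55 + ending $703.05

COGS = $2,276.55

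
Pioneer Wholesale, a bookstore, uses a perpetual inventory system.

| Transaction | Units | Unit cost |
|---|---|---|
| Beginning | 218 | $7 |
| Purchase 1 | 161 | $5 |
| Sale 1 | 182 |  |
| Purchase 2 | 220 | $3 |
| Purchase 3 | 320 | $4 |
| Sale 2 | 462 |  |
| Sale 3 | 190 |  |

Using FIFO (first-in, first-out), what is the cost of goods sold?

COGS = $3,931

Sale 1 (182) [FIFO — oldest first]: 182 @ $7 = $1,274
Sale 2 (462) [FIFO — oldest first]: 36 @ $7 + 161 @ $5 + 220 @ $3 + 45 @ $4 = $1,897
Sale 3 (190) [FIFO — oldest first]: 190 @ $4 = $760
Total COGS = $1,274 + $1,897 + $760 = $3,931
Ending inventory: 85 @ $4 = $340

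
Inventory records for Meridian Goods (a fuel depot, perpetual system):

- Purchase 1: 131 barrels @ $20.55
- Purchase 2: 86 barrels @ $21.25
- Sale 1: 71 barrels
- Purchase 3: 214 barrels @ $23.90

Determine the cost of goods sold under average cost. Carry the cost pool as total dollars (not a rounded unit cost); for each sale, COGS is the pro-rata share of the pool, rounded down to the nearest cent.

After Purchase 1: 131 on hand, pool $2,692.05 (≈ $20.5500 each)
After Purchase 2: 217 on hand, pool $4,519.55 (≈ $20.8274 each)
Sale 1, sell 71: 71/217 × $4,519.55 → $1,478.74
After Purchase 3: 360 on hand, pool $8,155.41 (≈ $22.6539 each)
Ending inventory (cost pool remaining) = $8,155.41

COGS = $1,478.74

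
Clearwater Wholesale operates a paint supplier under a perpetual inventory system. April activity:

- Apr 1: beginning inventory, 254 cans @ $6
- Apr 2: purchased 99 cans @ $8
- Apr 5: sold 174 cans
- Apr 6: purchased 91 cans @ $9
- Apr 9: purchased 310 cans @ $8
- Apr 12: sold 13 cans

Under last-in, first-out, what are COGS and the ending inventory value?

Apr 5, 174 sold [LIFO — newest first]: 99 @ $8 + 75 @ $6 = $1,242
Apr 12, 13 sold [LIFO — newest first]: 13 @ $8 = $104
Total COGS = $1,242 + $104 = $1,346
Ending inventory: 179 @ $6 + 91 @ $9 + 297 @ $8 = $4,269
Check: goods available $5,615 = COGS $1,346 + ending $4,269

COGS = $1,346; ending inventory = $4,269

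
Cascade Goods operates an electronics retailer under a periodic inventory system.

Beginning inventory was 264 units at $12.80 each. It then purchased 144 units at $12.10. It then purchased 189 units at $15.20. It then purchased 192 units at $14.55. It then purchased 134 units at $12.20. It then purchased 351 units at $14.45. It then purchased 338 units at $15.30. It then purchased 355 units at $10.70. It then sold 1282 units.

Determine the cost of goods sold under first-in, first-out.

COGS = $17,617.15

Sale 1 (1282) [FIFO — oldest first]: 264 @ $12.80 + 144 @ $12.10 + 189 @ $15.20 + 192 @ $14.55 + 134 @ $12.20 + 351 @ $14.45 + 8 @ $15.30 = $17,617.15
Ending inventory: 330 @ $15.30 + 355 @ $10.70 = $8,847.50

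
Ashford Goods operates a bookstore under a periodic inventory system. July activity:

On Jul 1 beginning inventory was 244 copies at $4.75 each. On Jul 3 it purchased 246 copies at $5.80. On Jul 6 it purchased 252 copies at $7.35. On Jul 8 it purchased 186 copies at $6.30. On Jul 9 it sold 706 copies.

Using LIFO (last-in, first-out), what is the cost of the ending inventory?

Jul 9, 706 sold [LIFO — newest first]: 186 @ $6.30 + 252 @ $7.35 + 246 @ $5.80 + 22 @ $4.75 = $4,555.30
Ending inventory: 222 @ $4.75 = $1,054.50

Ending inventory = $1,054.50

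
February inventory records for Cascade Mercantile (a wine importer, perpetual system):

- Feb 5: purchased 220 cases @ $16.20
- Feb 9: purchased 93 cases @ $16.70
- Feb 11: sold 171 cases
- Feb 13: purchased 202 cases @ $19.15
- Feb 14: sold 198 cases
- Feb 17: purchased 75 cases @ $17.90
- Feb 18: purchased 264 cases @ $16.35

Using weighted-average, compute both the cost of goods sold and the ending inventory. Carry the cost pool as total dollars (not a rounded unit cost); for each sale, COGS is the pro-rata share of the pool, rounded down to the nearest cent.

COGS = $6,358.33; ending inventory = $8,285.97

After Feb 5: 220 on hand, pool $3,564.00 (≈ $16.2000 each)
After Feb 9: 313 on hand, pool $5,117.10 (≈ $16.3486 each)
Feb 11, sell 171: 171/313 × $5,117.10 → $2,795.60
After Feb 13: 344 on hand, pool $6,189.80 (≈ $17.9936 each)
Feb 14, sell 198: 198/344 × $6,189.80 → $3,562.73
After Feb 17: 221 on hand, pool $3,969.57 (≈ $17.9619 each)
After Feb 18: 485 on hand, pool $8,285.97 (≈ $17.0845 each)
Total COGS = $2,795.60 + $3,562.73 = $6,358.33
Ending inventory (cost pool remaining) = $8,285.97
Check: goods available $14,644.30 = COGS $6,358.33 + ending $8,285.97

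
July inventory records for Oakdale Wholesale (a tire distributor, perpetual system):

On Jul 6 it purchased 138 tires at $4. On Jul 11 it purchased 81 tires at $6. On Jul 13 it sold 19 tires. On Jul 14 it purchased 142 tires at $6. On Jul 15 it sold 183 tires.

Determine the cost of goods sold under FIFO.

Jul 13, 19 sold [FIFO — oldest first]: 19 @ $4 = $76
Jul 15, 183 sold [FIFO — oldest first]: 119 @ $4 + 64 @ $6 = $860
Total COGS = $76 + $860 = $936
Ending inventory: 17 @ $6 + 142 @ $6 = $954
Check: goods available $1,890 = COGS $936 + ending $954

COGS = $936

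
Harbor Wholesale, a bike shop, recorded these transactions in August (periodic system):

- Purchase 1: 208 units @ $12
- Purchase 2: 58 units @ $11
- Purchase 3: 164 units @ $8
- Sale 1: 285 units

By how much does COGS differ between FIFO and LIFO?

FIFO COGS: 208 @ $12 + 58 @ $11 + 19 @ $8 = $3,286
LIFO COGS: 164 @ $8 + 58 @ $11 + 63 @ $12 = $2,706
Difference = |$3,286 − $2,706| = $580

$580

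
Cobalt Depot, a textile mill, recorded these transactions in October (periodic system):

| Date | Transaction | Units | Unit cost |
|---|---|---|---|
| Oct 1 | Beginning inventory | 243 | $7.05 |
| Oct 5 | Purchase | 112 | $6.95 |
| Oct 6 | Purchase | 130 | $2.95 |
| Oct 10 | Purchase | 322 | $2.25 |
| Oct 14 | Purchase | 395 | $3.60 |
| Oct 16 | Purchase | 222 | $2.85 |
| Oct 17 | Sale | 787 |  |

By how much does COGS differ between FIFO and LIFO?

$1,117.35

FIFO COGS: 243 @ $7.05 + 112 @ $6.95 + 130 @ $2.95 + 302 @ $2.25 = $3,554.55
LIFO COGS: 222 @ $2.85 + 395 @ $3.60 + 170 @ $2.25 = $2,437.20
Difference = |$3,554.55 − $2,437.20| = $1,117.35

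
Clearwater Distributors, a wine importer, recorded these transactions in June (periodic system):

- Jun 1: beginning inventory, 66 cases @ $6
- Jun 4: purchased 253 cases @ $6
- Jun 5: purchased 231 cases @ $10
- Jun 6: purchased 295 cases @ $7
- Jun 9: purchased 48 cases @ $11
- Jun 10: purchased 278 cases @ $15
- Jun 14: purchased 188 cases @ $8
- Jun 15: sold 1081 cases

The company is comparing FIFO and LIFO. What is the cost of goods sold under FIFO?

FIFO COGS: 66 @ $6 + 253 @ $6 + 231 @ $10 + 295 @ $7 + 48 @ $11 + 188 @ $15 = $9,637
LIFO COGS: 188 @ $8 + 278 @ $15 + 48 @ $11 + 295 @ $7 + 231 @ $10 + 41 @ $6 = $10,823

COGS = $9,637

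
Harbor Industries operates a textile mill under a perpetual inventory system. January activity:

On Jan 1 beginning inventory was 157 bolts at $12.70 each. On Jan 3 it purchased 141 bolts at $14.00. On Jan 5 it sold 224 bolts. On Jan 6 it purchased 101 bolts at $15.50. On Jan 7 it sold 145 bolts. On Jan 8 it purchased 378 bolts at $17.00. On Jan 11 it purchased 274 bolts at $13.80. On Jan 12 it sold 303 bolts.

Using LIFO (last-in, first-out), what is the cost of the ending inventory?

Jan 5, 224 sold [LIFO — newest first]: 141 @ $14.00 + 83 @ $12.70 = $3,028.10
Jan 7, 145 sold [LIFO — newest first]: 101 @ $15.50 + 44 @ $12.70 = $2,124.30
Jan 12, 303 sold [LIFO — newest first]: 274 @ $13.80 + 29 @ $17.00 = $4,274.20
Total COGS = $3,028.10 + $2,124.30 + $4,274.20 = $9,426.60
Ending inventory: 30 @ $12.70 + 349 @ $17.00 = $6,314.00
Check: goods available $15,740.60 = COGS $9,426.60 + ending $6,314.00

Ending inventory = $6,314.00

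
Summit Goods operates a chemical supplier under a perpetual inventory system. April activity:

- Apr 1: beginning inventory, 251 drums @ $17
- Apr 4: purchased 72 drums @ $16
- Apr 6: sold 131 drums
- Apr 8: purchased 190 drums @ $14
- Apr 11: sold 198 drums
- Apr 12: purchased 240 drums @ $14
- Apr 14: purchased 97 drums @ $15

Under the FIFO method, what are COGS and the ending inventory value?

Apr 6, 131 sold [FIFO — oldest first]: 131 @ $17 = $2,227
Apr 11, 198 sold [FIFO — oldest first]: 120 @ $17 + 72 @ $16 + 6 @ $14 = $3,276
Total COGS = $2,227 + $3,276 = $5,503
Ending inventory: 184 @ $14 + 240 @ $14 + 97 @ $15 = $7,391

COGS = $5,503; ending inventory = $7,391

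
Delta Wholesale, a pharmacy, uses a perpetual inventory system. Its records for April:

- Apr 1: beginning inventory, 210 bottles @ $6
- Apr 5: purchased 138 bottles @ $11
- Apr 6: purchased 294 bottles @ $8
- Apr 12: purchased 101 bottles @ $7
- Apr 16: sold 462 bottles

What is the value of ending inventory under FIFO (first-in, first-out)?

Apr 16, 462 sold [FIFO — oldest first]: 210 @ $6 + 138 @ $11 + 114 @ $8 = $3,690
Ending inventory: 180 @ $8 + 101 @ $7 = $2,147
Check: goods available $5,837 = COGS $3,690 + ending $2,147

Ending inventory = $2,147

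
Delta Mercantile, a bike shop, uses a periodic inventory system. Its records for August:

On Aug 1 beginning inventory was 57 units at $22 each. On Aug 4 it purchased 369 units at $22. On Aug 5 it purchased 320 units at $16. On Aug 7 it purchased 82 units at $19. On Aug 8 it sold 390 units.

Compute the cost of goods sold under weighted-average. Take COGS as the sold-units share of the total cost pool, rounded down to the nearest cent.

Aug 8, sell 390: 390/828 × $16,050.00 → $7,559.78
Ending inventory (cost pool remaining) = $8,490.22
Check: goods available $16,050.00 = COGS $7,559.78 + ending $8,490.22

COGS = $7,559.78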